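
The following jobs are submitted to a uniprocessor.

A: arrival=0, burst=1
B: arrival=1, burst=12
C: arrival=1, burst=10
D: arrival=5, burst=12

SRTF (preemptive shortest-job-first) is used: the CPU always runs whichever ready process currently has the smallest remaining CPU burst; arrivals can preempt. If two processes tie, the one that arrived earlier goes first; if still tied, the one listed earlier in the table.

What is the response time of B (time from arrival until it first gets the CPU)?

Timeline: | A 0-1 | C 1-11 | B 11-23 | D 23-35 |
Completion: A=1  B=23  C=11  D=35
Turnaround (C−A): A=1  B=22  C=10  D=30
Response(B) = first start − arrival = 11 − 1 = 10

10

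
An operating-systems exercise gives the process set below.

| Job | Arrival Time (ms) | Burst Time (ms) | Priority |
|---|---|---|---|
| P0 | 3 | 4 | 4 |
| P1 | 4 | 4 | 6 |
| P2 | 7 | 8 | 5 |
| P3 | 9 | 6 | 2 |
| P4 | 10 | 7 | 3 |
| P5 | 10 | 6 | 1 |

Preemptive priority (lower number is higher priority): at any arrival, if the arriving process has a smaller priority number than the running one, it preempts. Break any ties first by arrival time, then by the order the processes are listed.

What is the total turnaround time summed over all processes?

Timeline: | idle 0-3 | P0 3-7 | P2 7-9 | P3 9-10 | P5 10-16 | P3 16-21 | P4 21-28 | P2 28-34 | P1 34-38 |
Completion: P0=7  P1=38  P2=34  P3=21  P4=28  P5=16
Turnaround (C−A): P0=4  P1=34  P2=27  P3=12  P4=18  P5=6
Turnaround = completion − arrival: P0=4, P1=34, P2=27, P3=12, P4=18, P5=6
Total turnaround = 4 + 34 + 27 + 12 + 18 + 6 = 101

101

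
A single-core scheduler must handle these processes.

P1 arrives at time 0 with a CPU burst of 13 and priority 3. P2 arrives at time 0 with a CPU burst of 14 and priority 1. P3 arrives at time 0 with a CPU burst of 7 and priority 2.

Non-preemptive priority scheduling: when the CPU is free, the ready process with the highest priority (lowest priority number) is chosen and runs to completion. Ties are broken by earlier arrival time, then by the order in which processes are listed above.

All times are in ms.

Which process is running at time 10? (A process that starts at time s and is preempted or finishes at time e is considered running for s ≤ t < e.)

Timeline: | P2 0-14 | P3 14-21 | P1 21-34 |
Completion: P1=34  P2=14  P3=21
Turnaround (C−A): P1=34  P2=14  P3=21

P2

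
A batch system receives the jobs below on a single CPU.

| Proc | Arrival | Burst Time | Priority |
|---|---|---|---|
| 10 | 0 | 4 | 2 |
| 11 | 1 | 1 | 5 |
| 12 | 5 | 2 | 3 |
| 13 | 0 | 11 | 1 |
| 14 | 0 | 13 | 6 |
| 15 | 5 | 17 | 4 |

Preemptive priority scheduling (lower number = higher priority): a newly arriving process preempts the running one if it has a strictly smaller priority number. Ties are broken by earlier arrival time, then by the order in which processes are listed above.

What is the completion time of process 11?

35

Schedule: | 13 0-11 | 10 11-15 | 12 15-17 | 15 17-34 | 11 34-35 | 14 35-48 |
Completion: 10=15  11=35  12=17  13=11  14=48  15=34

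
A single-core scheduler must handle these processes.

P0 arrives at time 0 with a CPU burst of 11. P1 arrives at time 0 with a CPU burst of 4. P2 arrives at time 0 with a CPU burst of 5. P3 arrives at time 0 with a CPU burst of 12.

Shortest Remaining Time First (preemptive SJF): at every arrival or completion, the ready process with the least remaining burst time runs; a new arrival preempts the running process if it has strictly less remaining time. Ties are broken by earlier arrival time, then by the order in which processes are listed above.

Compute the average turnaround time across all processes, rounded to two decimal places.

16.25

Gantt: | P1 0-4 | P2 4-9 | P0 9-20 | P3 20-32 |
Completion: P0=20  P1=4  P2=9  P3=32
Turnaround (C−A): P0=20  P1=4  P2=9  P3=32
Turnaround times: P0=20, P1=4, P2=9, P3=32
Average turnaround = (20+4+9+32) / 4 = 65/4 = 16.25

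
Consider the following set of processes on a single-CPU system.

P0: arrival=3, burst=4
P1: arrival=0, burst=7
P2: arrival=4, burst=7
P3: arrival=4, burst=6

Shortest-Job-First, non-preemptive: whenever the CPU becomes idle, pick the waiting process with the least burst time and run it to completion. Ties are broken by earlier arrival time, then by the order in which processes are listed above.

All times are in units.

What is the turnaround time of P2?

20

Timeline: | P1 0-7 | P0 7-11 | P3 11-17 | P2 17-24 |
Completion: P0=11  P1=7  P2=24  P3=17
Turnaround(P2) = completion − arrival = 24 − 4 = 20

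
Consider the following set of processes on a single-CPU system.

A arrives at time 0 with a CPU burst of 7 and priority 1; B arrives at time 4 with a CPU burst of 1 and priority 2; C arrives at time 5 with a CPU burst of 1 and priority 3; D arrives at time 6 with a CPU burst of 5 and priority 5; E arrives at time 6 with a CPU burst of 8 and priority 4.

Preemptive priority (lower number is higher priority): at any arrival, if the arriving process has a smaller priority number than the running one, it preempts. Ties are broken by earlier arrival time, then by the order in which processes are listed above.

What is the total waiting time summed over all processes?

20

Timeline: | A 0-7 | B 7-8 | C 8-9 | E 9-17 | D 17-22 |
Completion: A=7  B=8  C=9  D=22  E=17
Turnaround (C−A): A=7  B=4  C=4  D=16  E=11
Waiting = turnaround − burst: A=0, B=3, C=3, D=11, E=3
Total waiting = 0 + 3 + 3 + 11 + 3 = 20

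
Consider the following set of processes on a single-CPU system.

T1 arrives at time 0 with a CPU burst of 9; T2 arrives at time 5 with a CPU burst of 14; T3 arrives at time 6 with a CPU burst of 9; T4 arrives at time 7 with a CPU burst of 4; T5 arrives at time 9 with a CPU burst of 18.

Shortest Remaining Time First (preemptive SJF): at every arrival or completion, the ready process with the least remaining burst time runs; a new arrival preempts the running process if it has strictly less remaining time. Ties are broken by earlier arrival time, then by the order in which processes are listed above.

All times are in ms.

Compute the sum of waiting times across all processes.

Schedule: | T1 0-9 | T4 9-13 | T3 13-22 | T2 22-36 | T5 36-54 |
Completion: T1=9  T2=36  T3=22  T4=13  T5=54
Waiting = turnaround − burst: T1=0, T2=17, T3=7, T4=2, T5=27
Total waiting = 0 + 17 + 7 + 2 + 27 = 53

53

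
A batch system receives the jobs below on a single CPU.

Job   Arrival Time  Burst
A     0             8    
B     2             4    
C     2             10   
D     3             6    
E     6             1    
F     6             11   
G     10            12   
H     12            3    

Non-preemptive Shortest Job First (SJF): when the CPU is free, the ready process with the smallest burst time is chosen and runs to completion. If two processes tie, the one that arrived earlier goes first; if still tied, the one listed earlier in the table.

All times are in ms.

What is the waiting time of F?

26

Schedule: | A 0-8 | E 8-9 | B 9-13 | H 13-16 | D 16-22 | C 22-32 | F 32-43 | G 43-55 |
Completion: A=8  B=13  C=32  D=22  E=9  F=43  G=55  H=16
Turnaround (C−A): A=8  B=11  C=30  D=19  E=3  F=37  G=45  H=4
Waiting(F) = turnaround − burst = 37 − 11 = 26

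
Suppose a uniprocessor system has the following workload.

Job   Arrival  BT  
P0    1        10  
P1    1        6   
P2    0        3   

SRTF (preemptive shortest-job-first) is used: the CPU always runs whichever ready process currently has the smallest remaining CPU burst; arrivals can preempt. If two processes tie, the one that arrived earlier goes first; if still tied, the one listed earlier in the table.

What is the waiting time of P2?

0

Schedule: | P2 0-3 | P1 3-9 | P0 9-19 |
Completion: P0=19  P1=9  P2=3
Waiting(P2) = turnaround − burst = 3 − 3 = 0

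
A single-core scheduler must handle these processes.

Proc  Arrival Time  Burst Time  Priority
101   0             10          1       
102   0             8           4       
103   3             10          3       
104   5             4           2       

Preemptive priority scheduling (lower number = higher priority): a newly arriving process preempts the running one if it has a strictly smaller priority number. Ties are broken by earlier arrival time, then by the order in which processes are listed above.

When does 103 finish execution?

24

Timeline: | 101 0-10 | 104 10-14 | 103 14-24 | 102 24-32 |
Completion: 101=10  102=32  103=24  104=14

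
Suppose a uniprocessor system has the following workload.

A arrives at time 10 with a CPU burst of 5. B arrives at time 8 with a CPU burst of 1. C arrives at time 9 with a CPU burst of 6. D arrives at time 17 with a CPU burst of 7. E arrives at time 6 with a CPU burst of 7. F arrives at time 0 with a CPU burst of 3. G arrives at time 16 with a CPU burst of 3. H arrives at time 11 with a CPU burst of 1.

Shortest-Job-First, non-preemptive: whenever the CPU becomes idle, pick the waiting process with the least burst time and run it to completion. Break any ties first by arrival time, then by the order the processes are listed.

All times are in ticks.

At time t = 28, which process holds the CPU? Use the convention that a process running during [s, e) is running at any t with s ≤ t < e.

Schedule: | F 0-3 | idle 3-6 | E 6-13 | B 13-14 | H 14-15 | A 15-20 | G 20-23 | C 23-29 | D 29-36 |
Completion: A=20  B=14  C=29  D=36  E=13  F=3  G=23  H=15

C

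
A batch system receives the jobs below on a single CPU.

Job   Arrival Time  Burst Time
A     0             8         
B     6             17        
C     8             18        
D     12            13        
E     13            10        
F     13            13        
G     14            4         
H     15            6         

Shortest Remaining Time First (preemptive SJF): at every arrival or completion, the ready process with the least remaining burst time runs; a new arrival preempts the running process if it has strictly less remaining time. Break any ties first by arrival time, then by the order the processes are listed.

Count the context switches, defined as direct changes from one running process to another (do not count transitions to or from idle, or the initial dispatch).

9

Gantt: | A 0-8 | B 8-13 | E 13-14 | G 14-18 | H 18-24 | E 24-33 | B 33-45 | D 45-58 | F 58-71 | C 71-89 |
Completion: A=8  B=45  C=89  D=58  E=33  F=71  G=18  H=24
Turnaround (C−A): A=8  B=39  C=81  D=46  E=20  F=58  G=4  H=9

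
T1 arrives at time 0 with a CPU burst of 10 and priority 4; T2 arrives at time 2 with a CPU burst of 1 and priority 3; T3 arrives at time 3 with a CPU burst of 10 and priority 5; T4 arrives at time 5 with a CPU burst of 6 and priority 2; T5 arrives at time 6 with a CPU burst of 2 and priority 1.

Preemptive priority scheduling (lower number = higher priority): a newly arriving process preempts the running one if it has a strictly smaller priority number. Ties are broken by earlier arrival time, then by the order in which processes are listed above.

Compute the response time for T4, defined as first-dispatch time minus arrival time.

Schedule: | T1 0-2 | T2 2-3 | T1 3-5 | T4 5-6 | T5 6-8 | T4 8-13 | T1 13-19 | T3 19-29 |
Completion: T1=19  T2=3  T3=29  T4=13  T5=8
Turnaround (C−A): T1=19  T2=1  T3=26  T4=8  T5=2
Response(T4) = first start − arrival = 5 − 5 = 0

0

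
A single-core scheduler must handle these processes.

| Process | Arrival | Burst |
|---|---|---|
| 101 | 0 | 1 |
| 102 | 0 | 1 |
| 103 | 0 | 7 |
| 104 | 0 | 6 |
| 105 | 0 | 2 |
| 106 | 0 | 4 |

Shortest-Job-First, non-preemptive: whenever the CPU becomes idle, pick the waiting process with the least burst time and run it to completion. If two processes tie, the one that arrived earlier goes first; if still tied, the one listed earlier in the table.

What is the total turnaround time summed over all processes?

Timeline: | 101 0-1 | 102 1-2 | 105 2-4 | 106 4-8 | 104 8-14 | 103 14-21 |
Completion: 101=1  102=2  103=21  104=14  105=4  106=8
Turnaround = completion − arrival: 101=1, 102=2, 103=21, 104=14, 105=4, 106=8
Total turnaround = 1 + 2 + 21 + 14 + 4 + 8 = 50

50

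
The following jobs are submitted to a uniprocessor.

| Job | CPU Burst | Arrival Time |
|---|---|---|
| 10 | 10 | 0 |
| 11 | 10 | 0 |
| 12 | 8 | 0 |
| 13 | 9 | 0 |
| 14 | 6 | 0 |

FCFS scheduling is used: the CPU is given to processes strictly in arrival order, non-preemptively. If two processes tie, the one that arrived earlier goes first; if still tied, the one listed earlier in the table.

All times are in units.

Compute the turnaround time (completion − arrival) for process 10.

Timeline: | 10 0-10 | 11 10-20 | 12 20-28 | 13 28-37 | 14 37-43 |
Completion: 10=10  11=20  12=28  13=37  14=43
Turnaround (C−A): 10=10  11=20  12=28  13=37  14=43
Turnaround(10) = completion − arrival = 10 − 0 = 10

10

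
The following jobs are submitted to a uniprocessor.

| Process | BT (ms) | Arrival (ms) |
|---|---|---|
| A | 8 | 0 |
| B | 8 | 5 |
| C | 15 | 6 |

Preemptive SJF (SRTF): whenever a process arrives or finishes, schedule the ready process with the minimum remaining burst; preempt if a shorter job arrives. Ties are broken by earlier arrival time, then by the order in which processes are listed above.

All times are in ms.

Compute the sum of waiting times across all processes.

Timeline: | A 0-8 | B 8-16 | C 16-31 |
Completion: A=8  B=16  C=31
Turnaround (C−A): A=8  B=11  C=25
Waiting = turnaround − burst: A=0, B=3, C=10
Total waiting = 0 + 3 + 10 = 13

13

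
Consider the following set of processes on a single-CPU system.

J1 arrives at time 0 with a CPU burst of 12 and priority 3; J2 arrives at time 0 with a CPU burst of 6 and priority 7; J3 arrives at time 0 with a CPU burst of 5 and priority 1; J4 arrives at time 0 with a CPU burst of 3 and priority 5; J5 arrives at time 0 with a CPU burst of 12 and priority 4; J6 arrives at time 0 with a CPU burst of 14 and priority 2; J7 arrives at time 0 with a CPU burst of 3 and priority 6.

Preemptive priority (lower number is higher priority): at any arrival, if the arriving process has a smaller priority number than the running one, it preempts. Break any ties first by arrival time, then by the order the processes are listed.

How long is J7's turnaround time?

Gantt: | J3 0-5 | J6 5-19 | J1 19-31 | J5 31-43 | J4 43-46 | J7 46-49 | J2 49-55 |
Completion: J1=31  J2=55  J3=5  J4=46  J5=43  J6=19  J7=49
Turnaround(J7) = completion − arrival = 49 − 0 = 49

49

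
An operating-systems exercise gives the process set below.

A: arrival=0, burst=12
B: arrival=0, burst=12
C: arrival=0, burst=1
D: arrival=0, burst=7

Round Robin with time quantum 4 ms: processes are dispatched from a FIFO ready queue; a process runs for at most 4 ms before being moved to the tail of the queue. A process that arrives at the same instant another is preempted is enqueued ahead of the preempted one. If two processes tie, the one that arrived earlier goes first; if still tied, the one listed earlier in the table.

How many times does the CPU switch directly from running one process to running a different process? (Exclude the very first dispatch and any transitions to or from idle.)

8

Schedule: | A 0-4 | B 4-8 | C 8-9 | D 9-13 | A 13-17 | B 17-21 | D 21-24 | A 24-28 | B 28-32 |
Completion: A=28  B=32  C=9  D=24
Turnaround (C−A): A=28  B=32  C=9  D=24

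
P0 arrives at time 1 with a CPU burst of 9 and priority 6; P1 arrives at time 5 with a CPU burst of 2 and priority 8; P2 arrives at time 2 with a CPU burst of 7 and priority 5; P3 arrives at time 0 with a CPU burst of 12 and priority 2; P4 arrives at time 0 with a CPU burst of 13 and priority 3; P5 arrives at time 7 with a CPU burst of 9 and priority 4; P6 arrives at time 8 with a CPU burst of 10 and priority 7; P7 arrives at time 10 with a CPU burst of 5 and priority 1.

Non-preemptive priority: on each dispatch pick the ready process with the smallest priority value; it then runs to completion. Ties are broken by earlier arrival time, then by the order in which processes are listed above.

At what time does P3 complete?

Schedule: | P3 0-12 | P7 12-17 | P4 17-30 | P5 30-39 | P2 39-46 | P0 46-55 | P6 55-65 | P1 65-67 |
Completion: P0=55  P1=67  P2=46  P3=12  P4=30  P5=39  P6=65  P7=17

12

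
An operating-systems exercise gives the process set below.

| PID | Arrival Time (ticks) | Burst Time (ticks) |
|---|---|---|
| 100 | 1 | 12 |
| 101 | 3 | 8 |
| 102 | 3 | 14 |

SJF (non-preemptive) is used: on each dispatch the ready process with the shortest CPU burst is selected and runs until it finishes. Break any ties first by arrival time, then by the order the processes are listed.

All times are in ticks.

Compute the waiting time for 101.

Schedule: | idle 0-1 | 100 1-13 | 101 13-21 | 102 21-35 |
Completion: 100=13  101=21  102=35
Waiting(101) = turnaround − burst = 18 − 8 = 10

10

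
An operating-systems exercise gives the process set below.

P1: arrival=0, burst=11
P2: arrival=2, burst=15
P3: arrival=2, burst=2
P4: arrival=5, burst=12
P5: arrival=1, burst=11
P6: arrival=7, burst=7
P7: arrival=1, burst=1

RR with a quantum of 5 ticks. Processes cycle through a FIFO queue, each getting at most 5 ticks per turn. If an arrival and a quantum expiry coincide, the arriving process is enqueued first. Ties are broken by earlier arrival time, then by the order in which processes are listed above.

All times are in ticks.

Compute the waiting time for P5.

Timeline: | P1 0-5 | P5 5-10 | P7 10-11 | P2 11-16 | P3 16-18 | P4 18-23 | P1 23-28 | P6 28-33 | P5 33-38 | P2 38-43 | P4 43-48 | P1 48-49 | P6 49-51 | P5 51-52 | P2 52-57 | P4 57-59 |
Completion: P1=49  P2=57  P3=18  P4=59  P5=52  P6=51  P7=11
Turnaround (C−A): P1=49  P2=55  P3=16  P4=54  P5=51  P6=44  P7=10
Waiting(P5) = turnaround − burst = 51 − 11 = 40

40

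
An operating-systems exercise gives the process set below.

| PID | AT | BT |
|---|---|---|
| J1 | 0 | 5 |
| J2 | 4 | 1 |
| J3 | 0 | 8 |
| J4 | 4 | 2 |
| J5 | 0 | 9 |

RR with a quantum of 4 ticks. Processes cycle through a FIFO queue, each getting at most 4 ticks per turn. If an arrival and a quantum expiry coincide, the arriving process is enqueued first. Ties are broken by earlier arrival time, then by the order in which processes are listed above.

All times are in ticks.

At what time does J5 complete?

25

Timeline: | J1 0-4 | J3 4-8 | J5 8-12 | J2 12-13 | J4 13-15 | J1 15-16 | J3 16-20 | J5 20-25 |
Completion: J1=16  J2=13  J3=20  J4=15  J5=25
Turnaround (C−A): J1=16  J2=9  J3=20  J4=11  J5=25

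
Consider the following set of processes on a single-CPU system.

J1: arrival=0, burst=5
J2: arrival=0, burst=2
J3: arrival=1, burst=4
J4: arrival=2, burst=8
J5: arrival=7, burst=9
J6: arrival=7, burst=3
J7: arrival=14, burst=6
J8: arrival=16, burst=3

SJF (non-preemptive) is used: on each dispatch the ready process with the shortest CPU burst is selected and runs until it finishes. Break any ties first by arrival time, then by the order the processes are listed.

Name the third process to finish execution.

J1

Gantt: | J2 0-2 | J3 2-6 | J1 6-11 | J6 11-14 | J7 14-20 | J8 20-23 | J4 23-31 | J5 31-40 |
Completion: J1=11  J2=2  J3=6  J4=31  J5=40  J6=14  J7=20  J8=23
Turnaround (C−A): J1=11  J2=2  J3=5  J4=29  J5=33  J6=7  J7=6  J8=7
Finish order: J2 → J3 → J1 → J6 → J7 → J8 → J4 → J5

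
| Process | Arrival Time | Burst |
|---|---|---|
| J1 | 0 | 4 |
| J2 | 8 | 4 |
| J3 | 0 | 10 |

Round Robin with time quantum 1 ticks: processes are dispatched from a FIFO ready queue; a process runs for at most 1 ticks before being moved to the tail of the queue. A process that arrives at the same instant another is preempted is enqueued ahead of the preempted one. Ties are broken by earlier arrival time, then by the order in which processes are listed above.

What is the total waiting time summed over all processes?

Schedule: | J1 0-1 | J3 1-2 | J1 2-3 | J3 3-4 | J1 4-5 | J3 5-6 | J1 6-7 | J3 7-8 | J2 8-9 | J3 9-10 | J2 10-11 | J3 11-12 | J2 12-13 | J3 13-14 | J2 14-15 | J3 15-18 |
Completion: J1=7  J2=15  J3=18
Turnaround (C−A): J1=7  J2=7  J3=18
Waiting = turnaround − burst: J1=3, J2=3, J3=8
Total waiting = 3 + 3 + 8 = 14

14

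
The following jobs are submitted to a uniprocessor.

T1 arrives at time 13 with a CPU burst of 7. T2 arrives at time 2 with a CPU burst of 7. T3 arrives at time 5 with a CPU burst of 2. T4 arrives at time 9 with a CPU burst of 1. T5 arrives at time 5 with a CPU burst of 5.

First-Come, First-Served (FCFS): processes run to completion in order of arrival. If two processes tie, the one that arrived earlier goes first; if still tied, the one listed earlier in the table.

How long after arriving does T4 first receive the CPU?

Timeline: | idle 0-2 | T2 2-9 | T3 9-11 | T5 11-16 | T4 16-17 | T1 17-24 |
Completion: T1=24  T2=9  T3=11  T4=17  T5=16
Response(T4) = first start − arrival = 16 − 9 = 7

7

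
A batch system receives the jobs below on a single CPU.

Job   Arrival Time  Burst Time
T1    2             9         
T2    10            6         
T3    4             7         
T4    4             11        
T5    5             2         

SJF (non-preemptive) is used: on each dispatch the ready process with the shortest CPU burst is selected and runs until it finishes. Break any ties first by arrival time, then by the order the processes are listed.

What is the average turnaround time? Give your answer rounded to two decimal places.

Gantt: | idle 0-2 | T1 2-11 | T5 11-13 | T2 13-19 | T3 19-26 | T4 26-37 |
Completion: T1=11  T2=19  T3=26  T4=37  T5=13
Turnaround (C−A): T1=9  T2=9  T3=22  T4=33  T5=8
Turnaround times: T1=9, T2=9, T3=22, T4=33, T5=8
Average turnaround = (9+9+22+33+8) / 5 = 81/5 = 16.20

16.20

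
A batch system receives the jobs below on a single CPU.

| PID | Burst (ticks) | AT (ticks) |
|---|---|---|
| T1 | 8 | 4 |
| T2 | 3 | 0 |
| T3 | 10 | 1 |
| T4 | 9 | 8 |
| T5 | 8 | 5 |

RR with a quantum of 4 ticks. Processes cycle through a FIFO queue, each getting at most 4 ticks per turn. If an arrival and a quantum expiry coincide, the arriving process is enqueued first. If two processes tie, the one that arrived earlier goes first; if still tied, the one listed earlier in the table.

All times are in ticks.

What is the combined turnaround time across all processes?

Timeline: | T2 0-3 | T3 3-7 | T1 7-11 | T5 11-15 | T3 15-19 | T4 19-23 | T1 23-27 | T5 27-31 | T3 31-33 | T4 33-38 |
Completion: T1=27  T2=3  T3=33  T4=38  T5=31
Turnaround (C−A): T1=23  T2=3  T3=32  T4=30  T5=26
Turnaround = completion − arrival: T1=23, T2=3, T3=32, T4=30, T5=26
Total turnaround = 23 + 3 + 32 + 30 + 26 = 114

114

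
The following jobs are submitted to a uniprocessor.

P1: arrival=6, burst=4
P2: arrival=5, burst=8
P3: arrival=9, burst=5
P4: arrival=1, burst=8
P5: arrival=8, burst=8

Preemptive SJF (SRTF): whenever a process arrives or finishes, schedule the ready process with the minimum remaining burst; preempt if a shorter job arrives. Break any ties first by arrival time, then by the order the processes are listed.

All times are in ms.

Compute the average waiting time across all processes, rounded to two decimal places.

7.60

Schedule: | idle 0-1 | P4 1-9 | P1 9-13 | P3 13-18 | P2 18-26 | P5 26-34 |
Completion: P1=13  P2=26  P3=18  P4=9  P5=34
Turnaround (C−A): P1=7  P2=21  P3=9  P4=8  P5=26
Waiting times: P1=3, P2=13, P3=4, P4=0, P5=18
Average waiting = (3+13+4+0+18) / 5 = 38/5 = 7.60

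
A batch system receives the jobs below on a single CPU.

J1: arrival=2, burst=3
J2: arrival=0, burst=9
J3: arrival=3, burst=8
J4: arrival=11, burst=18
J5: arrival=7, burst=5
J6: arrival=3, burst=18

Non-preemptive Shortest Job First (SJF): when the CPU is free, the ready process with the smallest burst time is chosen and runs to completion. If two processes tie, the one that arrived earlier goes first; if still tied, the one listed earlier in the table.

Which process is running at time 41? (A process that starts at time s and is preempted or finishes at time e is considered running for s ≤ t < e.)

J6

Gantt: | J2 0-9 | J1 9-12 | J5 12-17 | J3 17-25 | J6 25-43 | J4 43-61 |
Completion: J1=12  J2=9  J3=25  J4=61  J5=17  J6=43
Turnaround (C−A): J1=10  J2=9  J3=22  J4=50  J5=10  J6=40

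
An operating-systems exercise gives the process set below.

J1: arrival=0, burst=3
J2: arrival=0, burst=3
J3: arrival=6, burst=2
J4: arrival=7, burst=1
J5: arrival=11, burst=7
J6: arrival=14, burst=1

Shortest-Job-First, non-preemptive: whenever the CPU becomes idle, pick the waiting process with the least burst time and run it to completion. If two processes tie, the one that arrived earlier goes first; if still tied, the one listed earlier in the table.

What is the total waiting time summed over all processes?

8

Gantt: | J1 0-3 | J2 3-6 | J3 6-8 | J4 8-9 | idle 9-11 | J5 11-18 | J6 18-19 |
Completion: J1=3  J2=6  J3=8  J4=9  J5=18  J6=19
Waiting = turnaround − burst: J1=0, J2=3, J3=0, J4=1, J5=0, J6=4
Total waiting = 0 + 3 + 0 + 1 + 0 + 4 = 8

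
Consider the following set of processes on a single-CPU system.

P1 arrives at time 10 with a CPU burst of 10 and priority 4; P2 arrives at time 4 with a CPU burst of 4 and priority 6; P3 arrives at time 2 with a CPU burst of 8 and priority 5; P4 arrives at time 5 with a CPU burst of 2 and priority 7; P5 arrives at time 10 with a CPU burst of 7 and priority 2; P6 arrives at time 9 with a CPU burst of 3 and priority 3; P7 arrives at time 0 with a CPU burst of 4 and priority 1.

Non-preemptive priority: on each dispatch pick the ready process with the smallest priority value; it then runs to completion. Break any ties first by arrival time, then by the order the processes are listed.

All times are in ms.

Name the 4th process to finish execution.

P6

Timeline: | P7 0-4 | P3 4-12 | P5 12-19 | P6 19-22 | P1 22-32 | P2 32-36 | P4 36-38 |
Completion: P1=32  P2=36  P3=12  P4=38  P5=19  P6=22  P7=4
Finish order: P7 → P3 → P5 → P6 → P1 → P2 → P4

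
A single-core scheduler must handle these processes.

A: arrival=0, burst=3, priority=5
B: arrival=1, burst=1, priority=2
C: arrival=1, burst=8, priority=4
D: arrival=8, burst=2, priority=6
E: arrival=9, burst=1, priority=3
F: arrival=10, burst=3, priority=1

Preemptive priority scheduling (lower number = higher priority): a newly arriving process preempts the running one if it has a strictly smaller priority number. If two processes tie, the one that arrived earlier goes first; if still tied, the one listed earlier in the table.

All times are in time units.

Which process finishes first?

B

Gantt: | A 0-1 | B 1-2 | C 2-9 | E 9-10 | F 10-13 | C 13-14 | A 14-16 | D 16-18 |
Completion: A=16  B=2  C=14  D=18  E=10  F=13
Turnaround (C−A): A=16  B=1  C=13  D=10  E=1  F=3
Finish order: B → E → F → C → A → D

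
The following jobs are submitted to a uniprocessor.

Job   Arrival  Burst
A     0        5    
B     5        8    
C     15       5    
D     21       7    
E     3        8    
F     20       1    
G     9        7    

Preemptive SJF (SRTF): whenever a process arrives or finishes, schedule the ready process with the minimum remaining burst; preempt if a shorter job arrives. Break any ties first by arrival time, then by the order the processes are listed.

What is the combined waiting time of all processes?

Timeline: | A 0-5 | E 5-13 | G 13-20 | F 20-21 | C 21-26 | D 26-33 | B 33-41 |
Completion: A=5  B=41  C=26  D=33  E=13  F=21  G=20
Waiting = turnaround − burst: A=0, B=28, C=6, D=5, E=2, F=0, G=4
Total waiting = 0 + 28 + 6 + 5 + 2 + 0 + 4 = 45

45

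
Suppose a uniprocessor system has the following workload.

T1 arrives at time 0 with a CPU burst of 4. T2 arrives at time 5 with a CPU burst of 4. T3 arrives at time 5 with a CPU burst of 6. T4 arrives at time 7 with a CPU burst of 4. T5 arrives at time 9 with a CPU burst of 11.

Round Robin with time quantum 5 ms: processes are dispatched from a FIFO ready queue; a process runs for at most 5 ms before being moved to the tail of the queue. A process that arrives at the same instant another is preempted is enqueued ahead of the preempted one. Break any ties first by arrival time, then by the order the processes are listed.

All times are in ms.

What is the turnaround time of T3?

19

Schedule: | T1 0-4 | idle 4-5 | T2 5-9 | T3 9-14 | T4 14-18 | T5 18-23 | T3 23-24 | T5 24-30 |
Completion: T1=4  T2=9  T3=24  T4=18  T5=30
Turnaround(T3) = completion − arrival = 24 − 5 = 19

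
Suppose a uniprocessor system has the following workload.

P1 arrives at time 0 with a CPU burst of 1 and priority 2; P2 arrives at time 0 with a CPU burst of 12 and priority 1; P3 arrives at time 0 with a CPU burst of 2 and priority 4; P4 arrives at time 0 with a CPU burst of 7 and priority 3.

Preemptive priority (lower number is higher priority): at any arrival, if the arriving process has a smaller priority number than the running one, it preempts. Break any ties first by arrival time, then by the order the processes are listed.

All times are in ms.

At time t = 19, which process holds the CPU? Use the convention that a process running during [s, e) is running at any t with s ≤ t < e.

P4

Schedule: | P2 0-12 | P1 12-13 | P4 13-20 | P3 20-22 |
Completion: P1=13  P2=12  P3=22  P4=20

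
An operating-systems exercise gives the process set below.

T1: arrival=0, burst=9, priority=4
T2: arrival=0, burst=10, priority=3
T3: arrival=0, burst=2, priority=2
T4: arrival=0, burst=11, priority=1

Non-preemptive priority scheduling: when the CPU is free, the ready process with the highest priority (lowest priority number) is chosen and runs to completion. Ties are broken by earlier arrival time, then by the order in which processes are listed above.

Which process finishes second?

T3

Schedule: | T4 0-11 | T3 11-13 | T2 13-23 | T1 23-32 |
Completion: T1=32  T2=23  T3=13  T4=11
Finish order: T4 → T3 → T2 → T1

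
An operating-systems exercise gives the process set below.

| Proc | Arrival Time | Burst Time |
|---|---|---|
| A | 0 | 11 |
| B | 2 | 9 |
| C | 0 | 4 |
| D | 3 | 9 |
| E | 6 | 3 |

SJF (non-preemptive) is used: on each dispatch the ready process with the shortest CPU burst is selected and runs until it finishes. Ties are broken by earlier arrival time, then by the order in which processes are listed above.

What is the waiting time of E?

7

Gantt: | C 0-4 | B 4-13 | E 13-16 | D 16-25 | A 25-36 |
Completion: A=36  B=13  C=4  D=25  E=16
Turnaround (C−A): A=36  B=11  C=4  D=22  E=10
Waiting(E) = turnaround − burst = 10 − 3 = 7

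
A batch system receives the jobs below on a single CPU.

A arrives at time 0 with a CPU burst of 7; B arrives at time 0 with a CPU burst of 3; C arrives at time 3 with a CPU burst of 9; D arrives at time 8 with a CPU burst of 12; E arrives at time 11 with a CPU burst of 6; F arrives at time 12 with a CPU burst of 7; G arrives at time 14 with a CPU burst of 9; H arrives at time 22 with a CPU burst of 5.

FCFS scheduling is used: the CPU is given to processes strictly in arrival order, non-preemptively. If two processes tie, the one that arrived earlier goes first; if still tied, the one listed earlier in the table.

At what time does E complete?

37

Gantt: | A 0-7 | B 7-10 | C 10-19 | D 19-31 | E 31-37 | F 37-44 | G 44-53 | H 53-58 |
Completion: A=7  B=10  C=19  D=31  E=37  F=44  G=53  H=58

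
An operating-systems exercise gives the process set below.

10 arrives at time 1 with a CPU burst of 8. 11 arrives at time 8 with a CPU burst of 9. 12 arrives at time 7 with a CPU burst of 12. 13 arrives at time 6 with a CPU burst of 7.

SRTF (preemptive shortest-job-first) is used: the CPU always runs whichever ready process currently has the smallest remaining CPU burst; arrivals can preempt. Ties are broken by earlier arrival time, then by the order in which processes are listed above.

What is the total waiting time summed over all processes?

Timeline: | idle 0-1 | 10 1-9 | 13 9-16 | 11 16-25 | 12 25-37 |
Completion: 10=9  11=25  12=37  13=16
Waiting = turnaround − burst: 10=0, 11=8, 12=18, 13=3
Total waiting = 0 + 8 + 18 + 3 = 29

29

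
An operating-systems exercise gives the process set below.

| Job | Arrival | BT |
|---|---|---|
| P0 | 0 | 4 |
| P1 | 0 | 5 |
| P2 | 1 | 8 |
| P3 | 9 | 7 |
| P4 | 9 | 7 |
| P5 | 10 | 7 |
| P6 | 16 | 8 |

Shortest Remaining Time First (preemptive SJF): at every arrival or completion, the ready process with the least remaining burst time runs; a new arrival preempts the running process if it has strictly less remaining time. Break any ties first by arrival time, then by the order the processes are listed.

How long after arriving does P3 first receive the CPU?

Gantt: | P0 0-4 | P1 4-9 | P3 9-16 | P4 16-23 | P5 23-30 | P2 30-38 | P6 38-46 |
Completion: P0=4  P1=9  P2=38  P3=16  P4=23  P5=30  P6=46
Response(P3) = first start − arrival = 9 − 9 = 0

0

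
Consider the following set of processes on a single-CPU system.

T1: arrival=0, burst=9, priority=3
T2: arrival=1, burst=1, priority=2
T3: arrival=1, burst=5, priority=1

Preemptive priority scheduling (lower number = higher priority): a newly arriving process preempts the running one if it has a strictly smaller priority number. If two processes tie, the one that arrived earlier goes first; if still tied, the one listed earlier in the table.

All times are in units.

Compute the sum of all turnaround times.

Schedule: | T1 0-1 | T3 1-6 | T2 6-7 | T1 7-15 |
Completion: T1=15  T2=7  T3=6
Turnaround (C−A): T1=15  T2=6  T3=5
Turnaround = completion − arrival: T1=15, T2=6, T3=5
Total turnaround = 15 + 6 + 5 = 26

26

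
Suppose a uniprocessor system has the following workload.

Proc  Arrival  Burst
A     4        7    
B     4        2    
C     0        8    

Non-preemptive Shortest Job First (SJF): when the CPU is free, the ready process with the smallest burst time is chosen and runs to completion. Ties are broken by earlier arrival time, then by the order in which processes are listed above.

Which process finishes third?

Schedule: | C 0-8 | B 8-10 | A 10-17 |
Completion: A=17  B=10  C=8
Turnaround (C−A): A=13  B=6  C=8
Finish order: C → B → A

A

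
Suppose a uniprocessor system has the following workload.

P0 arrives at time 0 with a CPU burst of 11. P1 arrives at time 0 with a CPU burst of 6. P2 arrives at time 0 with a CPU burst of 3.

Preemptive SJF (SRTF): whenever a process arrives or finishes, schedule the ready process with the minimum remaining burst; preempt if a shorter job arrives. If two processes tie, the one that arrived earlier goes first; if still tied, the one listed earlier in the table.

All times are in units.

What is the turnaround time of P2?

3

Schedule: | P2 0-3 | P1 3-9 | P0 9-20 |
Completion: P0=20  P1=9  P2=3
Turnaround (C−A): P0=20  P1=9  P2=3
Turnaround(P2) = completion − arrival = 3 − 0 = 3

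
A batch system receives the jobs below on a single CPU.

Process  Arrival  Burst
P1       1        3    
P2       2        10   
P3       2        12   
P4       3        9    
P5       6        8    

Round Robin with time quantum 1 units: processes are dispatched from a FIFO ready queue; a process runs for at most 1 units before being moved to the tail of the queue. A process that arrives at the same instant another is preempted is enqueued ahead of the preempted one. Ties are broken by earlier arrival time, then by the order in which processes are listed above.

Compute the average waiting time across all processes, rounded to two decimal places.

Timeline: | idle 0-1 | P1 1-2 | P2 2-3 | P3 3-4 | P1 4-5 | P4 5-6 | P2 6-7 | P3 7-8 | P1 8-9 | P5 9-10 | P4 10-11 | P2 11-12 | P3 12-13 | P5 13-14 | P4 14-15 | P2 15-16 | P3 16-17 | P5 17-18 | P4 18-19 | P2 19-20 | P3 20-21 | P5 21-22 | P4 22-23 | P2 23-24 | P3 24-25 | P5 25-26 | P4 26-27 | P2 27-28 | P3 28-29 | P5 29-30 | P4 30-31 | P2 31-32 | P3 32-33 | P5 33-34 | P4 34-35 | P2 35-36 | P3 36-37 | P5 37-38 | P4 38-39 | P2 39-40 | P3 40-43 |
Completion: P1=9  P2=40  P3=43  P4=39  P5=38
Turnaround (C−A): P1=8  P2=38  P3=41  P4=36  P5=32
Waiting times: P1=5, P2=28, P3=29, P4=27, P5=24
Average waiting = (5+28+29+27+24) / 5 = 113/5 = 22.60

22.60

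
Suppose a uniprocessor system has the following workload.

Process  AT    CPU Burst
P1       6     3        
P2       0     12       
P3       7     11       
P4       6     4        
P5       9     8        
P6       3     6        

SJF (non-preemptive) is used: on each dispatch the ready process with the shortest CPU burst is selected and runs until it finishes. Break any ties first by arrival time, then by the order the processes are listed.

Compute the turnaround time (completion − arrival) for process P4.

Timeline: | P2 0-12 | P1 12-15 | P4 15-19 | P6 19-25 | P5 25-33 | P3 33-44 |
Completion: P1=15  P2=12  P3=44  P4=19  P5=33  P6=25
Turnaround (C−A): P1=9  P2=12  P3=37  P4=13  P5=24  P6=22
Turnaround(P4) = completion − arrival = 19 − 6 = 13

13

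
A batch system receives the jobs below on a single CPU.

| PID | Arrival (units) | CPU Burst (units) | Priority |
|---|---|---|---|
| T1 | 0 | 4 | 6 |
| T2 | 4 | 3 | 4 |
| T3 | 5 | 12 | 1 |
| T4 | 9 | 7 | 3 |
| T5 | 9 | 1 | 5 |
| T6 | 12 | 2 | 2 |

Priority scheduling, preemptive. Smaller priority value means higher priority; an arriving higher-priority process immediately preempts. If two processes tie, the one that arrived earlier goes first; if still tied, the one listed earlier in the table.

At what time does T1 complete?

Gantt: | T1 0-4 | T2 4-5 | T3 5-17 | T6 17-19 | T4 19-26 | T2 26-28 | T5 28-29 |
Completion: T1=4  T2=28  T3=17  T4=26  T5=29  T6=19

4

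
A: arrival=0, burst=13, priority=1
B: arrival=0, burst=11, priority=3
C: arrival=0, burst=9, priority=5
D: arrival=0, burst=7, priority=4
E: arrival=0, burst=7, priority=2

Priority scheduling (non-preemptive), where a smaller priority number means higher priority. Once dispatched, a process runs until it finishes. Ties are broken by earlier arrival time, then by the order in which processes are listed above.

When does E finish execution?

Schedule: | A 0-13 | E 13-20 | B 20-31 | D 31-38 | C 38-47 |
Completion: A=13  B=31  C=47  D=38  E=20

20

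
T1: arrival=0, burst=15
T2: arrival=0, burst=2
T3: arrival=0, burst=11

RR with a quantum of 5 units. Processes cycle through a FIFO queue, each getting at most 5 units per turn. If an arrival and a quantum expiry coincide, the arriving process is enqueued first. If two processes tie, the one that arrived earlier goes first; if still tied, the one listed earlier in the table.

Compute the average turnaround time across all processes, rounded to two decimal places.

20.67

Timeline: | T1 0-5 | T2 5-7 | T3 7-12 | T1 12-17 | T3 17-22 | T1 22-27 | T3 27-28 |
Completion: T1=27  T2=7  T3=28
Turnaround (C−A): T1=27  T2=7  T3=28
Turnaround times: T1=27, T2=7, T3=28
Average turnaround = (27+7+28) / 3 = 62/3 = 20.67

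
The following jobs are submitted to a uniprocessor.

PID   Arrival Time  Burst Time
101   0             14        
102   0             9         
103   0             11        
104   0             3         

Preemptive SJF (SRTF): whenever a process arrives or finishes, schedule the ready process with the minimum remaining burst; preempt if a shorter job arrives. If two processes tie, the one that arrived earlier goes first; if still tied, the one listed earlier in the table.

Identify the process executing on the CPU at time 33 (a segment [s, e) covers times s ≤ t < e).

101

Timeline: | 104 0-3 | 102 3-12 | 103 12-23 | 101 23-37 |
Completion: 101=37  102=12  103=23  104=3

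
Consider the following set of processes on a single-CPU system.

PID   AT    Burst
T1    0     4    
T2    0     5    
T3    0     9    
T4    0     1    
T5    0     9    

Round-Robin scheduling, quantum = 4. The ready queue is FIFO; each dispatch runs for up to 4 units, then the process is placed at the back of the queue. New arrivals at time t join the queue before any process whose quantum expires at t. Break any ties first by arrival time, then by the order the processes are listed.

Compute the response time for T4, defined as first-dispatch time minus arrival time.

12

Schedule: | T1 0-4 | T2 4-8 | T3 8-12 | T4 12-13 | T5 13-17 | T2 17-18 | T3 18-22 | T5 22-26 | T3 26-27 | T5 27-28 |
Completion: T1=4  T2=18  T3=27  T4=13  T5=28
Turnaround (C−A): T1=4  T2=18  T3=27  T4=13  T5=28
Response(T4) = first start − arrival = 12 − 0 = 12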